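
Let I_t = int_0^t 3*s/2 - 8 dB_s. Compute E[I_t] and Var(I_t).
E[I_t] = 0; Var(I_t) = t*(3*t^2 - 48*t + 256)/4

The Itô integral of a deterministic integrand f(s) has mean 0 because each increment f(s) * (B_{s+ds} - B_s) has mean 0. By the Itô isometry:
  Var( int_0^t f(s) dB_s ) = E[ (int_0^t f(s) dB_s)^2 ] = int_0^t f(s)^2 ds.
Here f(s) = 3*s/2 - 8, so f(s)^2 = (3*s - 16)^2/4. Integrate:
  int_0^t ((3*s - 16)^2/4) ds = t*(3*t^2 - 48*t + 256)/4.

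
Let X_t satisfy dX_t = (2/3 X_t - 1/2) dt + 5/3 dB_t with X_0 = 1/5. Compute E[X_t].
E[X_t] = 3/4 - 11*exp(2*t/3)/20

Taking expectations and using E[dB_t] = 0, the mean m(t) = E[X_t] satisfies the ODE m'(t) = a m(t) + b with m(0) = x_0. With a = 2/3, b = -1/2, x_0 = 1/5, the solution is
  m(t) = x_0 * exp(a t) + (b/a) * (exp(a t) - 1)
       = (1/5) * exp((2/3) t) + ((-1/2)/(2/3)) * (exp((2/3) t) - 1)
       = 3/4 - 11*exp(2*t/3)/20.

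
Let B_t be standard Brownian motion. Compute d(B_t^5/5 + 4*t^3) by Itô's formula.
d(B_t^5/5 + 4*t^3) = (2*B_t^3 + 12*t^2) dt + (B_t^4) dB_t

Itô's formula for f(t, x): d f(t, B_t) = (f_t + (1/2) f_xx) dt + f_x dB_t. Compute partials of f(t, x) = 4*t^3 + x^5/5:
  f_t(t,x)  = 12*t^2
  f_x(t,x)  = x^4
  f_xx(t,x) = 4*x^3
Assemble drift = f_t + (1/2) f_xx = 12*t^2 + 2*x^3 and diffusion = f_x = x^4. Substituting x = B_t:
  d(B_t^5/5 + 4*t^3) = (2*B_t^3 + 12*t^2) dt + (B_t^4) dB_t.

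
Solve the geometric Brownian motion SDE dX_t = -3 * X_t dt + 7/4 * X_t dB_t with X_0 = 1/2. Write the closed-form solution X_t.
X_t = 1/2 * exp((-145/32) * t + (7/4) * B_t)

For GBM dX = mu X dt + sigma X dB with X_0 = x_0, apply Itô to Y = log X: dY = (mu - sigma^2/2) dt + sigma dB, so Y_t = log(x_0) + (mu - sigma^2/2) t + sigma B_t and hence X_t = x_0 * exp((mu - sigma^2/2) t + sigma B_t).
With mu = -3, sigma = 7/4, x_0 = 1/2, this gives:
  X_t = 1/2 * exp((-145/32) * t + (7/4) * B_t).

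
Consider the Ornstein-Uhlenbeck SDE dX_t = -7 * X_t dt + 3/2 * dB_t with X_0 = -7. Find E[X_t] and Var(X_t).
E[X_t] = -7*exp(-7*t); Var(X_t) = 9/56 - 9*exp(-14*t)/56

The OU SDE dX = -theta X dt + sigma dB admits the integrating factor exp(theta t): d(exp(theta t) X_t) = sigma exp(theta t) dB_t. Integrating from 0 to t:
  X_t = x_0 * exp(-theta t) + sigma * int_0^t exp(-theta (t-s)) dB_s.
The Itô integral has mean 0 and (by the Itô isometry) variance sigma^2 * int_0^t exp(-2 theta (t - s)) ds = sigma^2 * (1 - exp(-2 theta t)) / (2 theta).
With theta = 7, sigma = 3/2, x_0 = -7:
  E[X_t] = -7 * exp(-7 t) = -7*exp(-7*t)
  Var(X_t) = (3/2)^2 * (1 - exp(-2*7 t)) / (2 * 7) = 9/56 - 9*exp(-14*t)/56.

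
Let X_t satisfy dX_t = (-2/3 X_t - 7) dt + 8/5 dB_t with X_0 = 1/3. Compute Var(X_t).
Var(X_t) = 48/25 - 48*exp(-4*t/3)/25

The variance V(t) = Var(X_t) satisfies V'(t) = 2 a V(t) + c^2 with V(0) = 0 (drift coefficient is linear in X, diffusion is constant). With a = -2/3, c = 8/5, the solution is
  V(t) = (c^2 / (2 a)) * (exp(2 a t) - 1)
       = ((8/5)^2 / (2*(-2/3))) * (exp((-4/3) t) - 1)
       = 48/25 - 48*exp(-4*t/3)/25.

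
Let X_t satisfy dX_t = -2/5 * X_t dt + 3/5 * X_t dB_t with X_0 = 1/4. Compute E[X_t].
E[X_t] = exp(-2*t/5)/4

For GBM dX = mu X dt + sigma X dB with X_0 = x_0, apply Itô to Y = log X: dY = (mu - sigma^2/2) dt + sigma dB, so Y_t = log(x_0) + (mu - sigma^2/2) t + sigma B_t and hence X_t = x_0 * exp((mu - sigma^2/2) t + sigma B_t).
With mu = -2/5, sigma = 3/5, x_0 = 1/4, this gives:
  X_t = 1/4 * exp((-29/50) * t + (3/5) * B_t).
Since sigma*B_t ~ Normal(0, sigma^2 t), E[exp(sigma*B_t)] = exp(sigma^2 t / 2); so E[X_t] = x_0 * exp((mu - sigma^2/2) t) * exp(sigma^2 t / 2) = x_0 * exp(mu t) = exp(-2*t/5)/4.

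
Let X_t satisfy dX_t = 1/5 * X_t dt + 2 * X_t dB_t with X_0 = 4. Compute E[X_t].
E[X_t] = 4*exp(t/5)

For GBM dX = mu X dt + sigma X dB with X_0 = x_0, apply Itô to Y = log X: dY = (mu - sigma^2/2) dt + sigma dB, so Y_t = log(x_0) + (mu - sigma^2/2) t + sigma B_t and hence X_t = x_0 * exp((mu - sigma^2/2) t + sigma B_t).
With mu = 1/5, sigma = 2, x_0 = 4, this gives:
  X_t = 4 * exp((-9/5) * t + (2) * B_t).
Since sigma*B_t ~ Normal(0, sigma^2 t), E[exp(sigma*B_t)] = exp(sigma^2 t / 2); so E[X_t] = x_0 * exp((mu - sigma^2/2) t) * exp(sigma^2 t / 2) = x_0 * exp(mu t) = 4*exp(t/5).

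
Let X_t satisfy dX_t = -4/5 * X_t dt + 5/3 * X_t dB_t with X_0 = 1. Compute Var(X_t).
Var(X_t) = (exp(25*t/9) - 1)*exp(-8*t/5)

For GBM dX = mu X dt + sigma X dB with X_0 = x_0, apply Itô to Y = log X: dY = (mu - sigma^2/2) dt + sigma dB, so Y_t = log(x_0) + (mu - sigma^2/2) t + sigma B_t and hence X_t = x_0 * exp((mu - sigma^2/2) t + sigma B_t).
With mu = -4/5, sigma = 5/3, x_0 = 1, this gives:
  X_t = 1 * exp((-197/90) * t + (5/3) * B_t).
Since sigma*B_t ~ Normal(0, sigma^2 t), E[exp(sigma*B_t)] = exp(sigma^2 t / 2); so E[X_t] = x_0 * exp((mu - sigma^2/2) t) * exp(sigma^2 t / 2) = x_0 * exp(mu t) = exp(-4*t/5).
Var(X_t) = E[X_t^2] - (E[X_t])^2 = x_0^2 * exp(2 mu t) * (exp(sigma^2 t) - 1) = (exp(25*t/9) - 1)*exp(-8*t/5).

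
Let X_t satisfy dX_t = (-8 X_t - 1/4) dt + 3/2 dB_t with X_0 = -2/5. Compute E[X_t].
E[X_t] = -1/32 - 59*exp(-8*t)/160

Taking expectations and using E[dB_t] = 0, the mean m(t) = E[X_t] satisfies the ODE m'(t) = a m(t) + b with m(0) = x_0. With a = -8, b = -1/4, x_0 = -2/5, the solution is
  m(t) = x_0 * exp(a t) + (b/a) * (exp(a t) - 1)
       = (-2/5) * exp((-8) t) + ((-1/4)/(-8)) * (exp((-8) t) - 1)
       = -1/32 - 59*exp(-8*t)/160.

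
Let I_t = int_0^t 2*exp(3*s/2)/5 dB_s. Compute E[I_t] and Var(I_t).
E[I_t] = 0; Var(I_t) = 4*exp(3*t)/75 - 4/75

The Itô integral of a deterministic integrand f(s) has mean 0 because each increment f(s) * (B_{s+ds} - B_s) has mean 0. By the Itô isometry:
  Var( int_0^t f(s) dB_s ) = E[ (int_0^t f(s) dB_s)^2 ] = int_0^t f(s)^2 ds.
Here f(s) = 2*exp(3*s/2)/5, so f(s)^2 = 4*exp(3*s)/25. Integrate:
  int_0^t (4*exp(3*s)/25) ds = 4*exp(3*t)/75 - 4/75.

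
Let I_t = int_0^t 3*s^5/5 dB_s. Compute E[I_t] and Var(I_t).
E[I_t] = 0; Var(I_t) = 9*t^11/275

The Itô integral of a deterministic integrand f(s) has mean 0 because each increment f(s) * (B_{s+ds} - B_s) has mean 0. By the Itô isometry:
  Var( int_0^t f(s) dB_s ) = E[ (int_0^t f(s) dB_s)^2 ] = int_0^t f(s)^2 ds.
Here f(s) = 3*s^5/5, so f(s)^2 = 9*s^10/25. Integrate:
  int_0^t (9*s^10/25) ds = 9*t^11/275.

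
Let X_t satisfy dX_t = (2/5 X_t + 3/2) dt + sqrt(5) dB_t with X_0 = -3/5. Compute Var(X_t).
Var(X_t) = 25*exp(4*t/5)/4 - 25/4

The variance V(t) = Var(X_t) satisfies V'(t) = 2 a V(t) + c^2 with V(0) = 0 (drift coefficient is linear in X, diffusion is constant). With a = 2/5, c = sqrt(5), the solution is
  V(t) = (c^2 / (2 a)) * (exp(2 a t) - 1)
       = (sqrt(5)^2 / (2*(2/5))) * (exp((4/5) t) - 1)
       = 25*exp(4*t/5)/4 - 25/4.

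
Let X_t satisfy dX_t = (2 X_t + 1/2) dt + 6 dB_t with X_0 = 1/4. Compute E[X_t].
E[X_t] = exp(2*t)/2 - 1/4

Taking expectations and using E[dB_t] = 0, the mean m(t) = E[X_t] satisfies the ODE m'(t) = a m(t) + b with m(0) = x_0. With a = 2, b = 1/2, x_0 = 1/4, the solution is
  m(t) = x_0 * exp(a t) + (b/a) * (exp(a t) - 1)
       = (1/4) * exp(2 t) + ((1/2)/2) * (exp(2 t) - 1)
       = exp(2*t)/2 - 1/4.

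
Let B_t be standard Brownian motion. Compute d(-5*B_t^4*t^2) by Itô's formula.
d(-5*B_t^4*t^2) = (10*B_t^2*t*(-B_t^2 - 3*t)) dt + (-20*B_t^3*t^2) dB_t

Itô's formula for f(t, x): d f(t, B_t) = (f_t + (1/2) f_xx) dt + f_x dB_t. Compute partials of f(t, x) = -5*t^2*x^4:
  f_t(t,x)  = -10*t*x^4
  f_x(t,x)  = -20*t^2*x^3
  f_xx(t,x) = -60*t^2*x^2
Assemble drift = f_t + (1/2) f_xx = 10*t*x^2*(-3*t - x^2) and diffusion = f_x = -20*t^2*x^3. Substituting x = B_t:
  d(-5*B_t^4*t^2) = (10*B_t^2*t*(-B_t^2 - 3*t)) dt + (-20*B_t^3*t^2) dB_t.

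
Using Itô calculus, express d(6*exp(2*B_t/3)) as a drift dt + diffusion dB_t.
d(6*exp(2*B_t/3)) = (4*exp(2*B_t/3)/3) dt + (4*exp(2*B_t/3)) dB_t

Itô's formula for f(B_t) gives d f(B_t) = f'(B_t) dB_t + (1/2) f''(B_t) dt. Compute derivatives of f(x) = 6*exp(2*x/3):
  f'(x)  = 4*exp(2*x/3)
  f''(x) = 8*exp(2*x/3)/3
Substitute x = B_t and multiply the f'' term by 1/2:
  drift     = (1/2) * (8*exp(2*x/3)/3) evaluated at B_t = 4*exp(2*B_t/3)/3
  diffusion = (4*exp(2*x/3)) evaluated at B_t = 4*exp(2*B_t/3)
Therefore d(6*exp(2*B_t/3)) = (4*exp(2*B_t/3)/3) dt + (4*exp(2*B_t/3)) dB_t.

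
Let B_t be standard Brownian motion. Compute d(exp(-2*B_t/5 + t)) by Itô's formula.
d(exp(-2*B_t/5 + t)) = (27*exp(-2*B_t/5 + t)/25) dt + (-2*exp(-2*B_t/5 + t)/5) dB_t

Itô's formula for f(t, x): d f(t, B_t) = (f_t + (1/2) f_xx) dt + f_x dB_t. Compute partials of f(t, x) = exp(t - 2*x/5):
  f_t(t,x)  = exp(t - 2*x/5)
  f_x(t,x)  = -2*exp(t - 2*x/5)/5
  f_xx(t,x) = 4*exp(t - 2*x/5)/25
Assemble drift = f_t + (1/2) f_xx = 27*exp(t - 2*x/5)/25 and diffusion = f_x = -2*exp(t - 2*x/5)/5. Substituting x = B_t:
  d(exp(-2*B_t/5 + t)) = (27*exp(-2*B_t/5 + t)/25) dt + (-2*exp(-2*B_t/5 + t)/5) dB_t.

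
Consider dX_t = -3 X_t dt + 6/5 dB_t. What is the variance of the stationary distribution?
lim Var(X_t) = 6/25

The OU SDE dX = -theta X dt + sigma dB admits the integrating factor exp(theta t): d(exp(theta t) X_t) = sigma exp(theta t) dB_t. Integrating from 0 to t gives X_t = x_0 * exp(-theta t) + sigma * int_0^t exp(-theta (t-s)) dB_s for any initial x_0. The Itô integral has variance (by the Itô isometry) sigma^2 * int_0^t exp(-2 theta (t - s)) ds = sigma^2 * (1 - exp(-2 theta t)) / (2 theta), independent of x_0.
With theta = 3, sigma = 6/5:
  Var(X_t) = (6/5)^2 * (1 - exp(-2*3 t)) / (2 * 3) = 6/25 - 6*exp(-6*t)/25.
As t -> infinity, exp(-2*3 t) -> 0, so the stationary variance is sigma^2 / (2 theta) = 6/25.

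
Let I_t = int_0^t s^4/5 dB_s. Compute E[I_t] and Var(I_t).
E[I_t] = 0; Var(I_t) = t^9/225

The Itô integral of a deterministic integrand f(s) has mean 0 because each increment f(s) * (B_{s+ds} - B_s) has mean 0. By the Itô isometry:
  Var( int_0^t f(s) dB_s ) = E[ (int_0^t f(s) dB_s)^2 ] = int_0^t f(s)^2 ds.
Here f(s) = s^4/5, so f(s)^2 = s^8/25. Integrate:
  int_0^t (s^8/25) ds = t^9/225.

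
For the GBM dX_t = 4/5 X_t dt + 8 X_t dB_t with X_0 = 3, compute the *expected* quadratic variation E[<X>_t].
E[<X>_t] = 360*exp(328*t/5)/41 - 360/41

<X>_t = int_0^t (8 * X_s)^2 ds. Taking expectation inside the integral: E[<X>_t] = 8^2 * int_0^t E[X_s^2] ds. For GBM, E[X_s^2] = x_0^2 * exp((2 mu + sigma^2) s). Integrating:
  E[<X>_t] = 8^2 * 3^2 * (exp((2*(4/5) + 8^2) t) - 1) / (2*(4/5) + 8^2)
           = 8^2 * 3^2 * (exp((328/5) t) - 1) / (328/5) = 360*exp(328*t/5)/41 - 360/41.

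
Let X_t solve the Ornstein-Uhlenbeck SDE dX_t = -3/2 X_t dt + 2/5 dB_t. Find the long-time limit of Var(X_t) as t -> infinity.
lim Var(X_t) = 4/75

The OU SDE dX = -theta X dt + sigma dB admits the integrating factor exp(theta t): d(exp(theta t) X_t) = sigma exp(theta t) dB_t. Integrating from 0 to t gives X_t = x_0 * exp(-theta t) + sigma * int_0^t exp(-theta (t-s)) dB_s for any initial x_0. The Itô integral has variance (by the Itô isometry) sigma^2 * int_0^t exp(-2 theta (t - s)) ds = sigma^2 * (1 - exp(-2 theta t)) / (2 theta), independent of x_0.
With theta = 3/2, sigma = 2/5:
  Var(X_t) = (2/5)^2 * (1 - exp(-2*3/2 t)) / (2 * 3/2) = 4/75 - 4*exp(-3*t)/75.
As t -> infinity, exp(-2*3/2 t) -> 0, so the stationary variance is sigma^2 / (2 theta) = 4/75.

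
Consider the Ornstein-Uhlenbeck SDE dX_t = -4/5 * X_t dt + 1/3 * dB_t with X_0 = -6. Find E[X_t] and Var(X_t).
E[X_t] = -6*exp(-4*t/5); Var(X_t) = 5/72 - 5*exp(-8*t/5)/72

The OU SDE dX = -theta X dt + sigma dB admits the integrating factor exp(theta t): d(exp(theta t) X_t) = sigma exp(theta t) dB_t. Integrating from 0 to t:
  X_t = x_0 * exp(-theta t) + sigma * int_0^t exp(-theta (t-s)) dB_s.
The Itô integral has mean 0 and (by the Itô isometry) variance sigma^2 * int_0^t exp(-2 theta (t - s)) ds = sigma^2 * (1 - exp(-2 theta t)) / (2 theta).
With theta = 4/5, sigma = 1/3, x_0 = -6:
  E[X_t] = -6 * exp(-4/5 t) = -6*exp(-4*t/5)
  Var(X_t) = (1/3)^2 * (1 - exp(-2*4/5 t)) / (2 * 4/5) = 5/72 - 5*exp(-8*t/5)/72.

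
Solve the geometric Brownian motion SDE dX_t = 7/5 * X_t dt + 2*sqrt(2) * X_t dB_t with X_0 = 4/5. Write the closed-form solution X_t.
X_t = 4/5 * exp((-13/5) * t + (2*sqrt(2)) * B_t)

For GBM dX = mu X dt + sigma X dB with X_0 = x_0, apply Itô to Y = log X: dY = (mu - sigma^2/2) dt + sigma dB, so Y_t = log(x_0) + (mu - sigma^2/2) t + sigma B_t and hence X_t = x_0 * exp((mu - sigma^2/2) t + sigma B_t).
With mu = 7/5, sigma = 2*sqrt(2), x_0 = 4/5, this gives:
  X_t = 4/5 * exp((-13/5) * t + (2*sqrt(2)) * B_t).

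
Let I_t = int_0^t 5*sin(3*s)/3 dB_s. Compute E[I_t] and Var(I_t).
E[I_t] = 0; Var(I_t) = 25*t/18 - 25*sin(6*t)/108

The Itô integral of a deterministic integrand f(s) has mean 0 because each increment f(s) * (B_{s+ds} - B_s) has mean 0. By the Itô isometry:
  Var( int_0^t f(s) dB_s ) = E[ (int_0^t f(s) dB_s)^2 ] = int_0^t f(s)^2 ds.
Here f(s) = 5*sin(3*s)/3, so f(s)^2 = 25*sin(3*s)^2/9. Integrate:
  int_0^t (25*sin(3*s)^2/9) ds = 25*t/18 - 25*sin(6*t)/108.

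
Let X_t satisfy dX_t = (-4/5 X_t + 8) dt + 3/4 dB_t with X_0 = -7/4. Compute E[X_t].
E[X_t] = 10 - 47*exp(-4*t/5)/4

Taking expectations and using E[dB_t] = 0, the mean m(t) = E[X_t] satisfies the ODE m'(t) = a m(t) + b with m(0) = x_0. With a = -4/5, b = 8, x_0 = -7/4, the solution is
  m(t) = x_0 * exp(a t) + (b/a) * (exp(a t) - 1)
       = (-7/4) * exp((-4/5) t) + (8/(-4/5)) * (exp((-4/5) t) - 1)
       = 10 - 47*exp(-4*t/5)/4.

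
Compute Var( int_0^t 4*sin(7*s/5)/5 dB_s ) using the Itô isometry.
Var = 8*t/25 - 4*sin(14*t/5)/35

The Itô integral of a deterministic integrand f(s) has mean 0 because each increment f(s) * (B_{s+ds} - B_s) has mean 0. By the Itô isometry:
  Var( int_0^t f(s) dB_s ) = E[ (int_0^t f(s) dB_s)^2 ] = int_0^t f(s)^2 ds.
Here f(s) = 4*sin(7*s/5)/5, so f(s)^2 = 16*sin(7*s/5)^2/25. Integrate:
  int_0^t (16*sin(7*s/5)^2/25) ds = 8*t/25 - 4*sin(14*t/5)/35.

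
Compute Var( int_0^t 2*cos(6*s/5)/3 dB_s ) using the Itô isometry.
Var = 2*t/9 + 5*sin(12*t/5)/54

The Itô integral of a deterministic integrand f(s) has mean 0 because each increment f(s) * (B_{s+ds} - B_s) has mean 0. By the Itô isometry:
  Var( int_0^t f(s) dB_s ) = E[ (int_0^t f(s) dB_s)^2 ] = int_0^t f(s)^2 ds.
Here f(s) = 2*cos(6*s/5)/3, so f(s)^2 = 4*cos(6*s/5)^2/9. Integrate:
  int_0^t (4*cos(6*s/5)^2/9) ds = 2*t/9 + 5*sin(12*t/5)/54.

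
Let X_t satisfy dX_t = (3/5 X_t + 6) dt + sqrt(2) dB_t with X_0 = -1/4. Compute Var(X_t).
Var(X_t) = 5*exp(6*t/5)/3 - 5/3

The variance V(t) = Var(X_t) satisfies V'(t) = 2 a V(t) + c^2 with V(0) = 0 (drift coefficient is linear in X, diffusion is constant). With a = 3/5, c = sqrt(2), the solution is
  V(t) = (c^2 / (2 a)) * (exp(2 a t) - 1)
       = (sqrt(2)^2 / (2*(3/5))) * (exp((6/5) t) - 1)
       = 5*exp(6*t/5)/3 - 5/3.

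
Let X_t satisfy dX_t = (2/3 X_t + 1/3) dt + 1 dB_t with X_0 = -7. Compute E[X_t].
E[X_t] = -13*exp(2*t/3)/2 - 1/2

Taking expectations and using E[dB_t] = 0, the mean m(t) = E[X_t] satisfies the ODE m'(t) = a m(t) + b with m(0) = x_0. With a = 2/3, b = 1/3, x_0 = -7, the solution is
  m(t) = x_0 * exp(a t) + (b/a) * (exp(a t) - 1)
       = (-7) * exp((2/3) t) + ((1/3)/(2/3)) * (exp((2/3) t) - 1)
       = -13*exp(2*t/3)/2 - 1/2.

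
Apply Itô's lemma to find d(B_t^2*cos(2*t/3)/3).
d(B_t^2*cos(2*t/3)/3) = (-2*B_t^2*sin(2*t/3)/9 + cos(2*t/3)/3) dt + (2*B_t*cos(2*t/3)/3) dB_t

Itô's formula for f(t, x): d f(t, B_t) = (f_t + (1/2) f_xx) dt + f_x dB_t. Compute partials of f(t, x) = x^2*cos(2*t/3)/3:
  f_t(t,x)  = -2*x^2*sin(2*t/3)/9
  f_x(t,x)  = 2*x*cos(2*t/3)/3
  f_xx(t,x) = 2*cos(2*t/3)/3
Assemble drift = f_t + (1/2) f_xx = -2*x^2*sin(2*t/3)/9 + cos(2*t/3)/3 and diffusion = f_x = 2*x*cos(2*t/3)/3. Substituting x = B_t:
  d(B_t^2*cos(2*t/3)/3) = (-2*B_t^2*sin(2*t/3)/9 + cos(2*t/3)/3) dt + (2*B_t*cos(2*t/3)/3) dB_t.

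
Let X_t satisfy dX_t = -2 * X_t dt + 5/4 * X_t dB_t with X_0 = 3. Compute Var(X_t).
Var(X_t) = (9*exp(25*t/16) - 9)*exp(-4*t)

For GBM dX = mu X dt + sigma X dB with X_0 = x_0, apply Itô to Y = log X: dY = (mu - sigma^2/2) dt + sigma dB, so Y_t = log(x_0) + (mu - sigma^2/2) t + sigma B_t and hence X_t = x_0 * exp((mu - sigma^2/2) t + sigma B_t).
With mu = -2, sigma = 5/4, x_0 = 3, this gives:
  X_t = 3 * exp((-89/32) * t + (5/4) * B_t).
Since sigma*B_t ~ Normal(0, sigma^2 t), E[exp(sigma*B_t)] = exp(sigma^2 t / 2); so E[X_t] = x_0 * exp((mu - sigma^2/2) t) * exp(sigma^2 t / 2) = x_0 * exp(mu t) = 3*exp(-2*t).
Var(X_t) = E[X_t^2] - (E[X_t])^2 = x_0^2 * exp(2 mu t) * (exp(sigma^2 t) - 1) = (9*exp(25*t/16) - 9)*exp(-4*t).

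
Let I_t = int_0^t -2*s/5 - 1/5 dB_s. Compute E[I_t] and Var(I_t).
E[I_t] = 0; Var(I_t) = t*(4*t^2 + 6*t + 3)/75

The Itô integral of a deterministic integrand f(s) has mean 0 because each increment f(s) * (B_{s+ds} - B_s) has mean 0. By the Itô isometry:
  Var( int_0^t f(s) dB_s ) = E[ (int_0^t f(s) dB_s)^2 ] = int_0^t f(s)^2 ds.
Here f(s) = -2*s/5 - 1/5, so f(s)^2 = (2*s + 1)^2/25. Integrate:
  int_0^t ((2*s + 1)^2/25) ds = t*(4*t^2 + 6*t + 3)/75.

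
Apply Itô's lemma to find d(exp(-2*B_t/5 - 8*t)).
d(exp(-2*B_t/5 - 8*t)) = (-198*exp(-2*B_t/5 - 8*t)/25) dt + (-2*exp(-2*B_t/5 - 8*t)/5) dB_t

Itô's formula for f(t, x): d f(t, B_t) = (f_t + (1/2) f_xx) dt + f_x dB_t. Compute partials of f(t, x) = exp(-8*t - 2*x/5):
  f_t(t,x)  = -8*exp(-8*t - 2*x/5)
  f_x(t,x)  = -2*exp(-8*t - 2*x/5)/5
  f_xx(t,x) = 4*exp(-8*t - 2*x/5)/25
Assemble drift = f_t + (1/2) f_xx = -198*exp(-8*t - 2*x/5)/25 and diffusion = f_x = -2*exp(-8*t - 2*x/5)/5. Substituting x = B_t:
  d(exp(-2*B_t/5 - 8*t)) = (-198*exp(-2*B_t/5 - 8*t)/25) dt + (-2*exp(-2*B_t/5 - 8*t)/5) dB_t.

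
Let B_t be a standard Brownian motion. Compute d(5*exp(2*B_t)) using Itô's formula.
d(5*exp(2*B_t)) = (10*exp(2*B_t)) dt + (10*exp(2*B_t)) dB_t

Itô's formula for f(B_t) gives d f(B_t) = f'(B_t) dB_t + (1/2) f''(B_t) dt. Compute derivatives of f(x) = 5*exp(2*x):
  f'(x)  = 10*exp(2*x)
  f''(x) = 20*exp(2*x)
Substitute x = B_t and multiply the f'' term by 1/2:
  drift     = (1/2) * (20*exp(2*x)) evaluated at B_t = 10*exp(2*B_t)
  diffusion = (10*exp(2*x)) evaluated at B_t = 10*exp(2*B_t)
Therefore d(5*exp(2*B_t)) = (10*exp(2*B_t)) dt + (10*exp(2*B_t)) dB_t.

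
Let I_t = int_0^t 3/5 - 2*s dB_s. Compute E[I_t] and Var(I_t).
E[I_t] = 0; Var(I_t) = t*(100*t^2 - 90*t + 27)/75

The Itô integral of a deterministic integrand f(s) has mean 0 because each increment f(s) * (B_{s+ds} - B_s) has mean 0. By the Itô isometry:
  Var( int_0^t f(s) dB_s ) = E[ (int_0^t f(s) dB_s)^2 ] = int_0^t f(s)^2 ds.
Here f(s) = 3/5 - 2*s, so f(s)^2 = (10*s - 3)^2/25. Integrate:
  int_0^t ((10*s - 3)^2/25) ds = t*(100*t^2 - 90*t + 27)/75.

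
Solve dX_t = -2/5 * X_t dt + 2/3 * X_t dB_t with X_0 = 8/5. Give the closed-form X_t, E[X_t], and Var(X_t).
X_t = 8/5 * exp((-28/45) t + (2/3) B_t); E[X_t] = 8*exp(-2*t/5)/5; Var(X_t) = (64*exp(4*t/9) - 64)*exp(-4*t/5)/25

For GBM dX = mu X dt + sigma X dB with X_0 = x_0, apply Itô to Y = log X: dY = (mu - sigma^2/2) dt + sigma dB, so Y_t = log(x_0) + (mu - sigma^2/2) t + sigma B_t and hence X_t = x_0 * exp((mu - sigma^2/2) t + sigma B_t).
With mu = -2/5, sigma = 2/3, x_0 = 8/5, this gives:
  X_t = 8/5 * exp((-28/45) * t + (2/3) * B_t).
Since sigma*B_t ~ Normal(0, sigma^2 t), E[exp(sigma*B_t)] = exp(sigma^2 t / 2); so E[X_t] = x_0 * exp((mu - sigma^2/2) t) * exp(sigma^2 t / 2) = x_0 * exp(mu t) = 8*exp(-2*t/5)/5.
Var(X_t) = E[X_t^2] - (E[X_t])^2 = x_0^2 * exp(2 mu t) * (exp(sigma^2 t) - 1) = (64*exp(4*t/9) - 64)*exp(-4*t/5)/25.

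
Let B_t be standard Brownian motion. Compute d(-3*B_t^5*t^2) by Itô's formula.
d(-3*B_t^5*t^2) = (6*B_t^3*t*(-B_t^2 - 5*t)) dt + (-15*B_t^4*t^2) dB_t

Itô's formula for f(t, x): d f(t, B_t) = (f_t + (1/2) f_xx) dt + f_x dB_t. Compute partials of f(t, x) = -3*t^2*x^5:
  f_t(t,x)  = -6*t*x^5
  f_x(t,x)  = -15*t^2*x^4
  f_xx(t,x) = -60*t^2*x^3
Assemble drift = f_t + (1/2) f_xx = 6*t*x^3*(-5*t - x^2) and diffusion = f_x = -15*t^2*x^4. Substituting x = B_t:
  d(-3*B_t^5*t^2) = (6*B_t^3*t*(-B_t^2 - 5*t)) dt + (-15*B_t^4*t^2) dB_t.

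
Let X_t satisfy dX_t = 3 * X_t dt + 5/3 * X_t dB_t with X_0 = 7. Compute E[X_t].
E[X_t] = 7*exp(3*t)

For GBM dX = mu X dt + sigma X dB with X_0 = x_0, apply Itô to Y = log X: dY = (mu - sigma^2/2) dt + sigma dB, so Y_t = log(x_0) + (mu - sigma^2/2) t + sigma B_t and hence X_t = x_0 * exp((mu - sigma^2/2) t + sigma B_t).
With mu = 3, sigma = 5/3, x_0 = 7, this gives:
  X_t = 7 * exp((29/18) * t + (5/3) * B_t).
Since sigma*B_t ~ Normal(0, sigma^2 t), E[exp(sigma*B_t)] = exp(sigma^2 t / 2); so E[X_t] = x_0 * exp((mu - sigma^2/2) t) * exp(sigma^2 t / 2) = x_0 * exp(mu t) = 7*exp(3*t).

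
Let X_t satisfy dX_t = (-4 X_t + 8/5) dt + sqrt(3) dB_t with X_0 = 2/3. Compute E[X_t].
E[X_t] = 2/5 + 4*exp(-4*t)/15

Taking expectations and using E[dB_t] = 0, the mean m(t) = E[X_t] satisfies the ODE m'(t) = a m(t) + b with m(0) = x_0. With a = -4, b = 8/5, x_0 = 2/3, the solution is
  m(t) = x_0 * exp(a t) + (b/a) * (exp(a t) - 1)
       = (2/3) * exp((-4) t) + ((8/5)/(-4)) * (exp((-4) t) - 1)
       = 2/5 + 4*exp(-4*t)/15.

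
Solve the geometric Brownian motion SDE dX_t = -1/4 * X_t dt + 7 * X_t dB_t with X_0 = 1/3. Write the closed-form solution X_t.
X_t = 1/3 * exp((-99/4) * t + (7) * B_t)

For GBM dX = mu X dt + sigma X dB with X_0 = x_0, apply Itô to Y = log X: dY = (mu - sigma^2/2) dt + sigma dB, so Y_t = log(x_0) + (mu - sigma^2/2) t + sigma B_t and hence X_t = x_0 * exp((mu - sigma^2/2) t + sigma B_t).
With mu = -1/4, sigma = 7, x_0 = 1/3, this gives:
  X_t = 1/3 * exp((-99/4) * t + (7) * B_t).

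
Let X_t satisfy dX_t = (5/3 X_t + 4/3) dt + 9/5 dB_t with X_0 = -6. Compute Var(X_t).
Var(X_t) = 243*exp(10*t/3)/250 - 243/250

The variance V(t) = Var(X_t) satisfies V'(t) = 2 a V(t) + c^2 with V(0) = 0 (drift coefficient is linear in X, diffusion is constant). With a = 5/3, c = 9/5, the solution is
  V(t) = (c^2 / (2 a)) * (exp(2 a t) - 1)
       = ((9/5)^2 / (2*(5/3))) * (exp((10/3) t) - 1)
       = 243*exp(10*t/3)/250 - 243/250.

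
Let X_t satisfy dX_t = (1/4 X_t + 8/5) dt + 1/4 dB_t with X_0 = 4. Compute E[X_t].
E[X_t] = 52*exp(t/4)/5 - 32/5

Taking expectations and using E[dB_t] = 0, the mean m(t) = E[X_t] satisfies the ODE m'(t) = a m(t) + b with m(0) = x_0. With a = 1/4, b = 8/5, x_0 = 4, the solution is
  m(t) = x_0 * exp(a t) + (b/a) * (exp(a t) - 1)
       = 4 * exp((1/4) t) + ((8/5)/(1/4)) * (exp((1/4) t) - 1)
       = 52*exp(t/4)/5 - 32/5.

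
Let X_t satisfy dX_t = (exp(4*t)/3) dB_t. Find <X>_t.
<X>_t = exp(8*t)/72 - 1/72

For an Itô process dX_t = a(t) dt + b(t) dB_t, the quadratic variation is <X>_t = int_0^t b(s)^2 ds (the drift term does not contribute). Here b(s) = exp(4*s)/3, so
  b(s)^2 = exp(8*s)/9.
Integrating from 0 to t:
  <X>_t = int_0^t (exp(8*s)/9) ds = exp(8*t)/72 - 1/72.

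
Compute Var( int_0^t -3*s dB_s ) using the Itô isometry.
Var = 3*t^3

The Itô integral of a deterministic integrand f(s) has mean 0 because each increment f(s) * (B_{s+ds} - B_s) has mean 0. By the Itô isometry:
  Var( int_0^t f(s) dB_s ) = E[ (int_0^t f(s) dB_s)^2 ] = int_0^t f(s)^2 ds.
Here f(s) = -3*s, so f(s)^2 = 9*s^2. Integrate:
  int_0^t (9*s^2) ds = 3*t^3.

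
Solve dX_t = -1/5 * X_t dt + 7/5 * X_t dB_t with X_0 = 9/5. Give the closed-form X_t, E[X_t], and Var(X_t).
X_t = 9/5 * exp((-59/50) t + (7/5) B_t); E[X_t] = 9*exp(-t/5)/5; Var(X_t) = (81*exp(49*t/25) - 81)*exp(-2*t/5)/25

For GBM dX = mu X dt + sigma X dB with X_0 = x_0, apply Itô to Y = log X: dY = (mu - sigma^2/2) dt + sigma dB, so Y_t = log(x_0) + (mu - sigma^2/2) t + sigma B_t and hence X_t = x_0 * exp((mu - sigma^2/2) t + sigma B_t).
With mu = -1/5, sigma = 7/5, x_0 = 9/5, this gives:
  X_t = 9/5 * exp((-59/50) * t + (7/5) * B_t).
Since sigma*B_t ~ Normal(0, sigma^2 t), E[exp(sigma*B_t)] = exp(sigma^2 t / 2); so E[X_t] = x_0 * exp((mu - sigma^2/2) t) * exp(sigma^2 t / 2) = x_0 * exp(mu t) = 9*exp(-t/5)/5.
Var(X_t) = E[X_t^2] - (E[X_t])^2 = x_0^2 * exp(2 mu t) * (exp(sigma^2 t) - 1) = (81*exp(49*t/25) - 81)*exp(-2*t/5)/25.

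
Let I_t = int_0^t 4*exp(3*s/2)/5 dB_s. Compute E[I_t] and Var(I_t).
E[I_t] = 0; Var(I_t) = 16*exp(3*t)/75 - 16/75

The Itô integral of a deterministic integrand f(s) has mean 0 because each increment f(s) * (B_{s+ds} - B_s) has mean 0. By the Itô isometry:
  Var( int_0^t f(s) dB_s ) = E[ (int_0^t f(s) dB_s)^2 ] = int_0^t f(s)^2 ds.
Here f(s) = 4*exp(3*s/2)/5, so f(s)^2 = 16*exp(3*s)/25. Integrate:
  int_0^t (16*exp(3*s)/25) ds = 16*exp(3*t)/75 - 16/75.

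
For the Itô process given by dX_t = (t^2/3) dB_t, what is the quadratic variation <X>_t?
<X>_t = t^5/45

For an Itô process dX_t = a(t) dt + b(t) dB_t, the quadratic variation is <X>_t = int_0^t b(s)^2 ds (the drift term does not contribute). Here b(s) = s^2/3, so
  b(s)^2 = s^4/9.
Integrating from 0 to t:
  <X>_t = int_0^t (s^4/9) ds = t^5/45.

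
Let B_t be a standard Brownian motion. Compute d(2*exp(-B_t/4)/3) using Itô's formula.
d(2*exp(-B_t/4)/3) = (exp(-B_t/4)/48) dt + (-exp(-B_t/4)/6) dB_t

Itô's formula for f(B_t) gives d f(B_t) = f'(B_t) dB_t + (1/2) f''(B_t) dt. Compute derivatives of f(x) = 2*exp(-x/4)/3:
  f'(x)  = -exp(-x/4)/6
  f''(x) = exp(-x/4)/24
Substitute x = B_t and multiply the f'' term by 1/2:
  drift     = (1/2) * (exp(-x/4)/24) evaluated at B_t = exp(-B_t/4)/48
  diffusion = (-exp(-x/4)/6) evaluated at B_t = -exp(-B_t/4)/6
Therefore d(2*exp(-B_t/4)/3) = (exp(-B_t/4)/48) dt + (-exp(-B_t/4)/6) dB_t.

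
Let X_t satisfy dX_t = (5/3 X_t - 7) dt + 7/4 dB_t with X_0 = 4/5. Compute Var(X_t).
Var(X_t) = 147*exp(10*t/3)/160 - 147/160

The variance V(t) = Var(X_t) satisfies V'(t) = 2 a V(t) + c^2 with V(0) = 0 (drift coefficient is linear in X, diffusion is constant). With a = 5/3, c = 7/4, the solution is
  V(t) = (c^2 / (2 a)) * (exp(2 a t) - 1)
       = ((7/4)^2 / (2*(5/3))) * (exp((10/3) t) - 1)
       = 147*exp(10*t/3)/160 - 147/160.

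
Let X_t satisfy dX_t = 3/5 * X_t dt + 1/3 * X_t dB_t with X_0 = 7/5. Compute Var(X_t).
Var(X_t) = 49*(exp(t/9) - 1)*exp(6*t/5)/25

For GBM dX = mu X dt + sigma X dB with X_0 = x_0, apply Itô to Y = log X: dY = (mu - sigma^2/2) dt + sigma dB, so Y_t = log(x_0) + (mu - sigma^2/2) t + sigma B_t and hence X_t = x_0 * exp((mu - sigma^2/2) t + sigma B_t).
With mu = 3/5, sigma = 1/3, x_0 = 7/5, this gives:
  X_t = 7/5 * exp((49/90) * t + (1/3) * B_t).
Since sigma*B_t ~ Normal(0, sigma^2 t), E[exp(sigma*B_t)] = exp(sigma^2 t / 2); so E[X_t] = x_0 * exp((mu - sigma^2/2) t) * exp(sigma^2 t / 2) = x_0 * exp(mu t) = 7*exp(3*t/5)/5.
Var(X_t) = E[X_t^2] - (E[X_t])^2 = x_0^2 * exp(2 mu t) * (exp(sigma^2 t) - 1) = 49*(exp(t/9) - 1)*exp(6*t/5)/25.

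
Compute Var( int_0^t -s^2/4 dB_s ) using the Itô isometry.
Var = t^5/80

The Itô integral of a deterministic integrand f(s) has mean 0 because each increment f(s) * (B_{s+ds} - B_s) has mean 0. By the Itô isometry:
  Var( int_0^t f(s) dB_s ) = E[ (int_0^t f(s) dB_s)^2 ] = int_0^t f(s)^2 ds.
Here f(s) = -s^2/4, so f(s)^2 = s^4/16. Integrate:
  int_0^t (s^4/16) ds = t^5/80.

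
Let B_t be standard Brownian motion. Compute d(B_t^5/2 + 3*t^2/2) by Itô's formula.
d(B_t^5/2 + 3*t^2/2) = (5*B_t^3 + 3*t) dt + (5*B_t^4/2) dB_t

Itô's formula for f(t, x): d f(t, B_t) = (f_t + (1/2) f_xx) dt + f_x dB_t. Compute partials of f(t, x) = 3*t^2/2 + x^5/2:
  f_t(t,x)  = 3*t
  f_x(t,x)  = 5*x^4/2
  f_xx(t,x) = 10*x^3
Assemble drift = f_t + (1/2) f_xx = 3*t + 5*x^3 and diffusion = f_x = 5*x^4/2. Substituting x = B_t:
  d(B_t^5/2 + 3*t^2/2) = (5*B_t^3 + 3*t) dt + (5*B_t^4/2) dB_t.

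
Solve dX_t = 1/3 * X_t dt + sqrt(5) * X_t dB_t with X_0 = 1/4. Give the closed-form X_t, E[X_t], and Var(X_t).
X_t = 1/4 * exp((-13/6) t + (sqrt(5)) B_t); E[X_t] = exp(t/3)/4; Var(X_t) = (exp(5*t) - 1)*exp(2*t/3)/16

For GBM dX = mu X dt + sigma X dB with X_0 = x_0, apply Itô to Y = log X: dY = (mu - sigma^2/2) dt + sigma dB, so Y_t = log(x_0) + (mu - sigma^2/2) t + sigma B_t and hence X_t = x_0 * exp((mu - sigma^2/2) t + sigma B_t).
With mu = 1/3, sigma = sqrt(5), x_0 = 1/4, this gives:
  X_t = 1/4 * exp((-13/6) * t + (sqrt(5)) * B_t).
Since sigma*B_t ~ Normal(0, sigma^2 t), E[exp(sigma*B_t)] = exp(sigma^2 t / 2); so E[X_t] = x_0 * exp((mu - sigma^2/2) t) * exp(sigma^2 t / 2) = x_0 * exp(mu t) = exp(t/3)/4.
Var(X_t) = E[X_t^2] - (E[X_t])^2 = x_0^2 * exp(2 mu t) * (exp(sigma^2 t) - 1) = (exp(5*t) - 1)*exp(2*t/3)/16.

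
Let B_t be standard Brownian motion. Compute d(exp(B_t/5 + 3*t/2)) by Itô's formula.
d(exp(B_t/5 + 3*t/2)) = (38*exp(B_t/5 + 3*t/2)/25) dt + (exp(B_t/5 + 3*t/2)/5) dB_t

Itô's formula for f(t, x): d f(t, B_t) = (f_t + (1/2) f_xx) dt + f_x dB_t. Compute partials of f(t, x) = exp(3*t/2 + x/5):
  f_t(t,x)  = 3*exp(3*t/2 + x/5)/2
  f_x(t,x)  = exp(3*t/2 + x/5)/5
  f_xx(t,x) = exp(3*t/2 + x/5)/25
Assemble drift = f_t + (1/2) f_xx = 38*exp(3*t/2 + x/5)/25 and diffusion = f_x = exp(3*t/2 + x/5)/5. Substituting x = B_t:
  d(exp(B_t/5 + 3*t/2)) = (38*exp(B_t/5 + 3*t/2)/25) dt + (exp(B_t/5 + 3*t/2)/5) dB_t.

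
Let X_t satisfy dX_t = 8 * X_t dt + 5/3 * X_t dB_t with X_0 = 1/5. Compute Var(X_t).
Var(X_t) = (exp(25*t/9) - 1)*exp(16*t)/25

For GBM dX = mu X dt + sigma X dB with X_0 = x_0, apply Itô to Y = log X: dY = (mu - sigma^2/2) dt + sigma dB, so Y_t = log(x_0) + (mu - sigma^2/2) t + sigma B_t and hence X_t = x_0 * exp((mu - sigma^2/2) t + sigma B_t).
With mu = 8, sigma = 5/3, x_0 = 1/5, this gives:
  X_t = 1/5 * exp((119/18) * t + (5/3) * B_t).
Since sigma*B_t ~ Normal(0, sigma^2 t), E[exp(sigma*B_t)] = exp(sigma^2 t / 2); so E[X_t] = x_0 * exp((mu - sigma^2/2) t) * exp(sigma^2 t / 2) = x_0 * exp(mu t) = exp(8*t)/5.
Var(X_t) = E[X_t^2] - (E[X_t])^2 = x_0^2 * exp(2 mu t) * (exp(sigma^2 t) - 1) = (exp(25*t/9) - 1)*exp(16*t)/25.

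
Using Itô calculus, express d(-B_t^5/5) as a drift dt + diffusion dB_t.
d(-B_t^5/5) = (-2*B_t^3) dt + (-B_t^4) dB_t

Itô's formula for f(B_t) gives d f(B_t) = f'(B_t) dB_t + (1/2) f''(B_t) dt. Compute derivatives of f(x) = -x^5/5:
  f'(x)  = -x^4
  f''(x) = -4*x^3
Substitute x = B_t and multiply the f'' term by 1/2:
  drift     = (1/2) * (-4*x^3) evaluated at B_t = -2*B_t^3
  diffusion = (-x^4) evaluated at B_t = -B_t^4
Therefore d(-B_t^5/5) = (-2*B_t^3) dt + (-B_t^4) dB_t.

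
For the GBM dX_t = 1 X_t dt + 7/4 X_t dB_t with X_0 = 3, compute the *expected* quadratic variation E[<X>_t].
E[<X>_t] = 49*exp(81*t/16)/9 - 49/9

<X>_t = int_0^t ((7/4) * X_s)^2 ds. Taking expectation inside the integral: E[<X>_t] = (7/4)^2 * int_0^t E[X_s^2] ds. For GBM, E[X_s^2] = x_0^2 * exp((2 mu + sigma^2) s). Integrating:
  E[<X>_t] = (7/4)^2 * 3^2 * (exp((2*1 + (7/4)^2) t) - 1) / (2*1 + (7/4)^2)
           = (7/4)^2 * 3^2 * (exp((81/16) t) - 1) / (81/16) = 49*exp(81*t/16)/9 - 49/9.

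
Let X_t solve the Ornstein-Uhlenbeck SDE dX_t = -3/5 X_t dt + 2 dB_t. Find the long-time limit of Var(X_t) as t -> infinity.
lim Var(X_t) = 10/3

The OU SDE dX = -theta X dt + sigma dB admits the integrating factor exp(theta t): d(exp(theta t) X_t) = sigma exp(theta t) dB_t. Integrating from 0 to t gives X_t = x_0 * exp(-theta t) + sigma * int_0^t exp(-theta (t-s)) dB_s for any initial x_0. The Itô integral has variance (by the Itô isometry) sigma^2 * int_0^t exp(-2 theta (t - s)) ds = sigma^2 * (1 - exp(-2 theta t)) / (2 theta), independent of x_0.
With theta = 3/5, sigma = 2:
  Var(X_t) = (2)^2 * (1 - exp(-2*3/5 t)) / (2 * 3/5) = 10/3 - 10*exp(-6*t/5)/3.
As t -> infinity, exp(-2*3/5 t) -> 0, so the stationary variance is sigma^2 / (2 theta) = 10/3.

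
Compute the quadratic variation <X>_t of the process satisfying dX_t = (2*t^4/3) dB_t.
<X>_t = 4*t^9/81

For an Itô process dX_t = a(t) dt + b(t) dB_t, the quadratic variation is <X>_t = int_0^t b(s)^2 ds (the drift term does not contribute). Here b(s) = 2*s^4/3, so
  b(s)^2 = 4*s^8/9.
Integrating from 0 to t:
  <X>_t = int_0^t (4*s^8/9) ds = 4*t^9/81.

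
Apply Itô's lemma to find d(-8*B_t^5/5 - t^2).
d(-8*B_t^5/5 - t^2) = (-16*B_t^3 - 2*t) dt + (-8*B_t^4) dB_t

Itô's formula for f(t, x): d f(t, B_t) = (f_t + (1/2) f_xx) dt + f_x dB_t. Compute partials of f(t, x) = -t^2 - 8*x^5/5:
  f_t(t,x)  = -2*t
  f_x(t,x)  = -8*x^4
  f_xx(t,x) = -32*x^3
Assemble drift = f_t + (1/2) f_xx = -2*t - 16*x^3 and diffusion = f_x = -8*x^4. Substituting x = B_t:
  d(-8*B_t^5/5 - t^2) = (-16*B_t^3 - 2*t) dt + (-8*B_t^4) dB_t.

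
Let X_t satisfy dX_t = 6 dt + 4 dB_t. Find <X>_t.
<X>_t = 16*t

For an Itô process dX_t = a(t) dt + b(t) dB_t, the quadratic variation is <X>_t = int_0^t b(s)^2 ds (the drift term does not contribute). Here b(s) = 4, so
  b(s)^2 = 16.
Integrating from 0 to t:
  <X>_t = int_0^t (16) ds = 16*t.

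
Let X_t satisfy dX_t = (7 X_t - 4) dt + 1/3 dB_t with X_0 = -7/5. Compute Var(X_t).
Var(X_t) = exp(14*t)/126 - 1/126

The variance V(t) = Var(X_t) satisfies V'(t) = 2 a V(t) + c^2 with V(0) = 0 (drift coefficient is linear in X, diffusion is constant). With a = 7, c = 1/3, the solution is
  V(t) = (c^2 / (2 a)) * (exp(2 a t) - 1)
       = ((1/3)^2 / (2*7)) * (exp(14 t) - 1)
       = exp(14*t)/126 - 1/126.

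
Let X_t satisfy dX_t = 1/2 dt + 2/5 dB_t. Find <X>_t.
<X>_t = 4*t/25

For an Itô process dX_t = a(t) dt + b(t) dB_t, the quadratic variation is <X>_t = int_0^t b(s)^2 ds (the drift term does not contribute). Here b(s) = 2/5, so
  b(s)^2 = 4/25.
Integrating from 0 to t:
  <X>_t = int_0^t (4/25) ds = 4*t/25.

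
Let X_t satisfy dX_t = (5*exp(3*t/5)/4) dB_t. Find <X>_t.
<X>_t = 125*exp(6*t/5)/96 - 125/96

For an Itô process dX_t = a(t) dt + b(t) dB_t, the quadratic variation is <X>_t = int_0^t b(s)^2 ds (the drift term does not contribute). Here b(s) = 5*exp(3*s/5)/4, so
  b(s)^2 = 25*exp(6*s/5)/16.
Integrating from 0 to t:
  <X>_t = int_0^t (25*exp(6*s/5)/16) ds = 125*exp(6*t/5)/96 - 125/96.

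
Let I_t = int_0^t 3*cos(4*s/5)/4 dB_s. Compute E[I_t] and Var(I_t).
E[I_t] = 0; Var(I_t) = 9*t/32 + 45*sin(4*t/5)*cos(4*t/5)/128

The Itô integral of a deterministic integrand f(s) has mean 0 because each increment f(s) * (B_{s+ds} - B_s) has mean 0. By the Itô isometry:
  Var( int_0^t f(s) dB_s ) = E[ (int_0^t f(s) dB_s)^2 ] = int_0^t f(s)^2 ds.
Here f(s) = 3*cos(4*s/5)/4, so f(s)^2 = 9*cos(4*s/5)^2/16. Integrate:
  int_0^t (9*cos(4*s/5)^2/16) ds = 9*t/32 + 45*sin(4*t/5)*cos(4*t/5)/128.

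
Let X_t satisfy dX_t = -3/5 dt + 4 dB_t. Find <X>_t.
<X>_t = 16*t

For an Itô process dX_t = a(t) dt + b(t) dB_t, the quadratic variation is <X>_t = int_0^t b(s)^2 ds (the drift term does not contribute). Here b(s) = 4, so
  b(s)^2 = 16.
Integrating from 0 to t:
  <X>_t = int_0^t (16) ds = 16*t.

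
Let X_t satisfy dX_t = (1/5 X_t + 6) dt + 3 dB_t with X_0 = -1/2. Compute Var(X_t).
Var(X_t) = 45*exp(2*t/5)/2 - 45/2

The variance V(t) = Var(X_t) satisfies V'(t) = 2 a V(t) + c^2 with V(0) = 0 (drift coefficient is linear in X, diffusion is constant). With a = 1/5, c = 3, the solution is
  V(t) = (c^2 / (2 a)) * (exp(2 a t) - 1)
       = (3^2 / (2*(1/5))) * (exp((2/5) t) - 1)
       = 45*exp(2*t/5)/2 - 45/2.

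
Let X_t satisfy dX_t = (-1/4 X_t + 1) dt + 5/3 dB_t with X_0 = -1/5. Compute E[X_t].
E[X_t] = 4 - 21*exp(-t/4)/5

Taking expectations and using E[dB_t] = 0, the mean m(t) = E[X_t] satisfies the ODE m'(t) = a m(t) + b with m(0) = x_0. With a = -1/4, b = 1, x_0 = -1/5, the solution is
  m(t) = x_0 * exp(a t) + (b/a) * (exp(a t) - 1)
       = (-1/5) * exp((-1/4) t) + (1/(-1/4)) * (exp((-1/4) t) - 1)
       = 4 - 21*exp(-t/4)/5.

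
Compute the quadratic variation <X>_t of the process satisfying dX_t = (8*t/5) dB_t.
<X>_t = 64*t^3/75

For an Itô process dX_t = a(t) dt + b(t) dB_t, the quadratic variation is <X>_t = int_0^t b(s)^2 ds (the drift term does not contribute). Here b(s) = 8*s/5, so
  b(s)^2 = 64*s^2/25.
Integrating from 0 to t:
  <X>_t = int_0^t (64*s^2/25) ds = 64*t^3/75.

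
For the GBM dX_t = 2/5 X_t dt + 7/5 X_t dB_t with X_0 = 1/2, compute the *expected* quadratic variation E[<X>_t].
E[<X>_t] = 49*exp(69*t/25)/276 - 49/276

<X>_t = int_0^t ((7/5) * X_s)^2 ds. Taking expectation inside the integral: E[<X>_t] = (7/5)^2 * int_0^t E[X_s^2] ds. For GBM, E[X_s^2] = x_0^2 * exp((2 mu + sigma^2) s). Integrating:
  E[<X>_t] = (7/5)^2 * (1/2)^2 * (exp((2*(2/5) + (7/5)^2) t) - 1) / (2*(2/5) + (7/5)^2)
           = (7/5)^2 * (1/2)^2 * (exp((69/25) t) - 1) / (69/25) = 49*exp(69*t/25)/276 - 49/276.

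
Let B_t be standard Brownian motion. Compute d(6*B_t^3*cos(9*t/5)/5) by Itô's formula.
d(6*B_t^3*cos(9*t/5)/5) = (18*B_t*(-3*B_t^2*sin(9*t/5) + 5*cos(9*t/5))/25) dt + (18*B_t^2*cos(9*t/5)/5) dB_t

Itô's formula for f(t, x): d f(t, B_t) = (f_t + (1/2) f_xx) dt + f_x dB_t. Compute partials of f(t, x) = 6*x^3*cos(9*t/5)/5:
  f_t(t,x)  = -54*x^3*sin(9*t/5)/25
  f_x(t,x)  = 18*x^2*cos(9*t/5)/5
  f_xx(t,x) = 36*x*cos(9*t/5)/5
Assemble drift = f_t + (1/2) f_xx = 18*x*(-3*x^2*sin(9*t/5) + 5*cos(9*t/5))/25 and diffusion = f_x = 18*x^2*cos(9*t/5)/5. Substituting x = B_t:
  d(6*B_t^3*cos(9*t/5)/5) = (18*B_t*(-3*B_t^2*sin(9*t/5) + 5*cos(9*t/5))/25) dt + (18*B_t^2*cos(9*t/5)/5) dB_t.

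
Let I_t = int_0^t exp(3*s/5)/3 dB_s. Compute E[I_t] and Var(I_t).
E[I_t] = 0; Var(I_t) = 5*exp(6*t/5)/54 - 5/54

The Itô integral of a deterministic integrand f(s) has mean 0 because each increment f(s) * (B_{s+ds} - B_s) has mean 0. By the Itô isometry:
  Var( int_0^t f(s) dB_s ) = E[ (int_0^t f(s) dB_s)^2 ] = int_0^t f(s)^2 ds.
Here f(s) = exp(3*s/5)/3, so f(s)^2 = exp(6*s/5)/9. Integrate:
  int_0^t (exp(6*s/5)/9) ds = 5*exp(6*t/5)/54 - 5/54.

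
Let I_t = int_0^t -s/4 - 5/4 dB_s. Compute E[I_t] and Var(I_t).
E[I_t] = 0; Var(I_t) = t*(t^2 + 15*t + 75)/48

The Itô integral of a deterministic integrand f(s) has mean 0 because each increment f(s) * (B_{s+ds} - B_s) has mean 0. By the Itô isometry:
  Var( int_0^t f(s) dB_s ) = E[ (int_0^t f(s) dB_s)^2 ] = int_0^t f(s)^2 ds.
Here f(s) = -s/4 - 5/4, so f(s)^2 = (s + 5)^2/16. Integrate:
  int_0^t ((s + 5)^2/16) ds = t*(t^2 + 15*t + 75)/48.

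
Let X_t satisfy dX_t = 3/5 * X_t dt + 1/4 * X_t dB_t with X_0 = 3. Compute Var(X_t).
Var(X_t) = 9*(exp(t/16) - 1)*exp(6*t/5)

For GBM dX = mu X dt + sigma X dB with X_0 = x_0, apply Itô to Y = log X: dY = (mu - sigma^2/2) dt + sigma dB, so Y_t = log(x_0) + (mu - sigma^2/2) t + sigma B_t and hence X_t = x_0 * exp((mu - sigma^2/2) t + sigma B_t).
With mu = 3/5, sigma = 1/4, x_0 = 3, this gives:
  X_t = 3 * exp((91/160) * t + (1/4) * B_t).
Since sigma*B_t ~ Normal(0, sigma^2 t), E[exp(sigma*B_t)] = exp(sigma^2 t / 2); so E[X_t] = x_0 * exp((mu - sigma^2/2) t) * exp(sigma^2 t / 2) = x_0 * exp(mu t) = 3*exp(3*t/5).
Var(X_t) = E[X_t^2] - (E[X_t])^2 = x_0^2 * exp(2 mu t) * (exp(sigma^2 t) - 1) = 9*(exp(t/16) - 1)*exp(6*t/5).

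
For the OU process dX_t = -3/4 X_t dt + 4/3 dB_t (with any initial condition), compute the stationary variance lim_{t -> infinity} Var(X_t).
lim Var(X_t) = 32/27

The OU SDE dX = -theta X dt + sigma dB admits the integrating factor exp(theta t): d(exp(theta t) X_t) = sigma exp(theta t) dB_t. Integrating from 0 to t gives X_t = x_0 * exp(-theta t) + sigma * int_0^t exp(-theta (t-s)) dB_s for any initial x_0. The Itô integral has variance (by the Itô isometry) sigma^2 * int_0^t exp(-2 theta (t - s)) ds = sigma^2 * (1 - exp(-2 theta t)) / (2 theta), independent of x_0.
With theta = 3/4, sigma = 4/3:
  Var(X_t) = (4/3)^2 * (1 - exp(-2*3/4 t)) / (2 * 3/4) = 32/27 - 32*exp(-3*t/2)/27.
As t -> infinity, exp(-2*3/4 t) -> 0, so the stationary variance is sigma^2 / (2 theta) = 32/27.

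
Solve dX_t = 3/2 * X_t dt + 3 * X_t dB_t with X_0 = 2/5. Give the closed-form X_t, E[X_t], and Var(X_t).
X_t = 2/5 * exp((-3) t + (3) B_t); E[X_t] = 2*exp(3*t/2)/5; Var(X_t) = 4*(exp(9*t) - 1)*exp(3*t)/25

For GBM dX = mu X dt + sigma X dB with X_0 = x_0, apply Itô to Y = log X: dY = (mu - sigma^2/2) dt + sigma dB, so Y_t = log(x_0) + (mu - sigma^2/2) t + sigma B_t and hence X_t = x_0 * exp((mu - sigma^2/2) t + sigma B_t).
With mu = 3/2, sigma = 3, x_0 = 2/5, this gives:
  X_t = 2/5 * exp((-3) * t + (3) * B_t).
Since sigma*B_t ~ Normal(0, sigma^2 t), E[exp(sigma*B_t)] = exp(sigma^2 t / 2); so E[X_t] = x_0 * exp((mu - sigma^2/2) t) * exp(sigma^2 t / 2) = x_0 * exp(mu t) = 2*exp(3*t/2)/5.
Var(X_t) = E[X_t^2] - (E[X_t])^2 = x_0^2 * exp(2 mu t) * (exp(sigma^2 t) - 1) = 4*(exp(9*t) - 1)*exp(3*t)/25.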